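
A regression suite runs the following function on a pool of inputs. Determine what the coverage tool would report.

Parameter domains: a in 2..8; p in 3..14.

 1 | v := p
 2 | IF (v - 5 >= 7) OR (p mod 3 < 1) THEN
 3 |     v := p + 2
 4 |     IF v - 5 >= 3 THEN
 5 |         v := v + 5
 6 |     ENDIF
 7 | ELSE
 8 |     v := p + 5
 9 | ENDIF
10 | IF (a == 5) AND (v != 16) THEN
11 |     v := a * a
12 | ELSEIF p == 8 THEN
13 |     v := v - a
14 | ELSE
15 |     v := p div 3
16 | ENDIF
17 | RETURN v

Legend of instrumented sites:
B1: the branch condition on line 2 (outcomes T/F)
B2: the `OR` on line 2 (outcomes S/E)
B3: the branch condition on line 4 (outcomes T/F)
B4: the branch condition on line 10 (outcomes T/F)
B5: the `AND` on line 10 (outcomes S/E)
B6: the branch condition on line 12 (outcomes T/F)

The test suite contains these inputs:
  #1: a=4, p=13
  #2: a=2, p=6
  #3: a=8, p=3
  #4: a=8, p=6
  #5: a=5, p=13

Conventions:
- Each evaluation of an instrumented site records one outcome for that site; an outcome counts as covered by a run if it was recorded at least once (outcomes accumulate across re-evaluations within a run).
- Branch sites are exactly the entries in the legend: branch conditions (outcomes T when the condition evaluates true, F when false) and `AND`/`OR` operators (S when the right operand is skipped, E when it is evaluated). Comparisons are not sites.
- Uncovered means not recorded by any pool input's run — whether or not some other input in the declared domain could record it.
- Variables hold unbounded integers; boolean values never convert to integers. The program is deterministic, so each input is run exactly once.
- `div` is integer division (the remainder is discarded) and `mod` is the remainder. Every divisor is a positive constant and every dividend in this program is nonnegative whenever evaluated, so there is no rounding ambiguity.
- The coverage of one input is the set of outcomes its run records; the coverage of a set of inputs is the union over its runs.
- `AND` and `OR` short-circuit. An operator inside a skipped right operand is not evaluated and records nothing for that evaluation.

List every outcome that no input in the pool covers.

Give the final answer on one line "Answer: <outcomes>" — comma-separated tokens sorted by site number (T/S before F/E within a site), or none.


run #1 (a=4, p=13) runs B2->S, B1->T, B3->T, B5->S, B4->F, B6->F; records B1=T, B2=S, B3=T, B4=F, B5=S, B6=F
run #2 (a=2, p=6) runs B2->E, B1->T, B3->T, B5->S, B4->F, B6->F; records B1=T, B2=E, B3=T, B4=F, B5=S, B6=F
run #3 (a=8, p=3) runs B2->E, B1->T, B3->F, B5->S, B4->F, B6->F; records B1=T, B2=E, B3=F, B4=F, B5=S, B6=F
run #4 (a=8, p=6) runs B2->E, B1->T, B3->T, B5->S, B4->F, B6->F; records B1=T, B2=E, B3=T, B4=F, B5=S, B6=F
run #5 (a=5, p=13) runs B2->S, B1->T, B3->T, B5->E, B4->T; records B1=T, B2=S, B3=T, B4=T, B5=E
union over the pool: B1=T, B2=S, B2=E, B3=T, B3=F, B4=T, B4=F, B5=S, B5=E, B6=F
uncovered (2 of 12): B1=F, B6=T
Answer: B1=F, B6=T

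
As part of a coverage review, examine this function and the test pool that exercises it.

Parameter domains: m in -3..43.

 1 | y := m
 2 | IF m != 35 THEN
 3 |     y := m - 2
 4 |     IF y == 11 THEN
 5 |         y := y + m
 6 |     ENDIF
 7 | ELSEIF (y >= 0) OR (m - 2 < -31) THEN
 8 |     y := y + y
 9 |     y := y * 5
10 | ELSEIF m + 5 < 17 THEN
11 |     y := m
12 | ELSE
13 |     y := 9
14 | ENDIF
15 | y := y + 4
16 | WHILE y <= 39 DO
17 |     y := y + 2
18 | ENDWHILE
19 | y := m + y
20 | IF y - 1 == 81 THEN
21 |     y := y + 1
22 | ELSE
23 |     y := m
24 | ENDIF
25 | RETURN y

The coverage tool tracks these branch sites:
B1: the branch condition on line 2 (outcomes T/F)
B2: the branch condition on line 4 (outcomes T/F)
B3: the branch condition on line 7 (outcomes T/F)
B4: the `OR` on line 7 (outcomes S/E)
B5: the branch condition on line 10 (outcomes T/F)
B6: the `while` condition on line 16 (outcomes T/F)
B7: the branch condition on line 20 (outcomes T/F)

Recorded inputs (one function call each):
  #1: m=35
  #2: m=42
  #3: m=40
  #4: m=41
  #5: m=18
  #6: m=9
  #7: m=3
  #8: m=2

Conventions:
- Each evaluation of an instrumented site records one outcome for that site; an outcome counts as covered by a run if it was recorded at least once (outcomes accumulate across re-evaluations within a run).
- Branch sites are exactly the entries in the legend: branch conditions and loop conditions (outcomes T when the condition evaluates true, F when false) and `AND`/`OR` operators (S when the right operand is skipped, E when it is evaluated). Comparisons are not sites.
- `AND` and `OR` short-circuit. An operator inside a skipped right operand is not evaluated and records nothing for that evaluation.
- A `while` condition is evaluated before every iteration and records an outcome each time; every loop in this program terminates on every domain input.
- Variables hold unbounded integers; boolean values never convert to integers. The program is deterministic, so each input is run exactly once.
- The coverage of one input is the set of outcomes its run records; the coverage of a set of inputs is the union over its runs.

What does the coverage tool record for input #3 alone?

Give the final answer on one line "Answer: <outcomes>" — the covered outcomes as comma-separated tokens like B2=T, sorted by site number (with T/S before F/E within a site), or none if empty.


Tracing the run of input #3 (m=40):
  B1->T, B2->F, B6->F, B7->T
as a set, this run covers: B1=T, B2=F, B6=F, B7=T
Answer: B1=T, B2=F, B6=F, B7=T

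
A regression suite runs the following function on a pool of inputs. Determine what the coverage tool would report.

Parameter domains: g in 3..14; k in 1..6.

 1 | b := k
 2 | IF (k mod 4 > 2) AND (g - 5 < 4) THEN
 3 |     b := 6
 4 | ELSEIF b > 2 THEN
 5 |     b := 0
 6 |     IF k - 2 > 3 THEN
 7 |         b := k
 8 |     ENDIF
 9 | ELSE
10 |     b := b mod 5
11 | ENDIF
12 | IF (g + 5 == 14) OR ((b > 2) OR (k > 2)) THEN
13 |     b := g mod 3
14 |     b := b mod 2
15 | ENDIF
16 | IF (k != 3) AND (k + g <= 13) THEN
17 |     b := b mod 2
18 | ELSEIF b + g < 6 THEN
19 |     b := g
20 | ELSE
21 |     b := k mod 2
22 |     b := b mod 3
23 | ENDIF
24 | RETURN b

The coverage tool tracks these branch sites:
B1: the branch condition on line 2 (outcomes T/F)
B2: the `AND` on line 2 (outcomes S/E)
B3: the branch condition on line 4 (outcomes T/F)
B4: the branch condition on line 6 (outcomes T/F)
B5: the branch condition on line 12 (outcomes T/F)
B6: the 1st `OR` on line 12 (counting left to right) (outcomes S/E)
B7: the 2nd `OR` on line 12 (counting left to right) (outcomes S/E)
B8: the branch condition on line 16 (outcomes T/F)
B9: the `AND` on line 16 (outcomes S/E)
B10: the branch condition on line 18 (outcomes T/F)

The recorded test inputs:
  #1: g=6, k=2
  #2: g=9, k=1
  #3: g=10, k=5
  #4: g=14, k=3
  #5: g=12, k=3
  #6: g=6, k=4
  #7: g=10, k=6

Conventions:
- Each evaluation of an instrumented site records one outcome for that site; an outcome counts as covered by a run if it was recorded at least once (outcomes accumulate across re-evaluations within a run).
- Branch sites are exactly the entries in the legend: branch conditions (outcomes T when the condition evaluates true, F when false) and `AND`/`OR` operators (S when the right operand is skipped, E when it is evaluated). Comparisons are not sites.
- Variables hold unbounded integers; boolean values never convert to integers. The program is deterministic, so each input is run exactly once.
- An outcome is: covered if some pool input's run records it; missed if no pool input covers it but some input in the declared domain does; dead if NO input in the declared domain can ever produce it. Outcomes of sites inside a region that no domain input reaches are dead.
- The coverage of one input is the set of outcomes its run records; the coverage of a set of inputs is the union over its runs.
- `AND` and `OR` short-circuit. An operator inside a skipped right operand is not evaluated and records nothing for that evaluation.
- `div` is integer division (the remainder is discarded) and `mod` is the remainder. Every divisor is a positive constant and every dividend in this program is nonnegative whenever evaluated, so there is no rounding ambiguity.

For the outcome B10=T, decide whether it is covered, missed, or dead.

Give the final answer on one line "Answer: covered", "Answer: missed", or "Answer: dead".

no pool input records B10=T
but domain input (g=3, k=3) does record it -> reachable, so missed

Answer: missed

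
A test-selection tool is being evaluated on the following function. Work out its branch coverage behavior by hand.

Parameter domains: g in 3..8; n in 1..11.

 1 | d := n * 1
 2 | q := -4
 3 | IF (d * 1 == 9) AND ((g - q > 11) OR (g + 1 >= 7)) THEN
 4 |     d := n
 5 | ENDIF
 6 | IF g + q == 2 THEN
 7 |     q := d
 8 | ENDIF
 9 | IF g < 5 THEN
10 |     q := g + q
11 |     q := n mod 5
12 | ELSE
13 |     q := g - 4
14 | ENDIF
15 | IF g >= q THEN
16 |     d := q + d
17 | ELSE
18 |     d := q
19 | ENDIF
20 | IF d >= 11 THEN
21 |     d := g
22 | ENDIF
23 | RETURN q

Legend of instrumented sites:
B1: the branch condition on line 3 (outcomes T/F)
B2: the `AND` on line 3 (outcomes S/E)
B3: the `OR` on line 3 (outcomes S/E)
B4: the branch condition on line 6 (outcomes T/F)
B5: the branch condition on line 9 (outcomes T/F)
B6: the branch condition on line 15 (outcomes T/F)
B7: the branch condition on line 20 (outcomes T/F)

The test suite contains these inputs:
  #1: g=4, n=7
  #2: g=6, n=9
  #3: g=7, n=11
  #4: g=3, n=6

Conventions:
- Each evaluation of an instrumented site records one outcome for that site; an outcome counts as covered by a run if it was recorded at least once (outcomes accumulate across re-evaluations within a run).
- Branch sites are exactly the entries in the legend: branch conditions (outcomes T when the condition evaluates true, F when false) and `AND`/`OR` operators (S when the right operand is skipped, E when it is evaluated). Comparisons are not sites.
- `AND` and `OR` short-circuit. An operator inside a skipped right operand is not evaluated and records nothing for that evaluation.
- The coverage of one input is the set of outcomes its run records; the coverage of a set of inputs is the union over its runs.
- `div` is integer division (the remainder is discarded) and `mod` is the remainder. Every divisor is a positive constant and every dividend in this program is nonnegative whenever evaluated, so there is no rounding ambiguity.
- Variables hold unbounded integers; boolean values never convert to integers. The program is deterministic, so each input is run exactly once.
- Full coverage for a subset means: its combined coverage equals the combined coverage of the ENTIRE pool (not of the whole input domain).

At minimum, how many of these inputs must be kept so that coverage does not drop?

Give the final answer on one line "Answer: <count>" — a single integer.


#1 (g=4, n=7) -> covered: B1=F, B2=S, B4=F, B5=T, B6=T, B7=F
#2 (g=6, n=9) -> covered: B1=T, B2=E, B3=E, B4=T, B5=F, B6=T, B7=T
#3 (g=7, n=11) -> covered: B1=F, B2=S, B4=F, B5=F, B6=T, B7=T
#4 (g=3, n=6) -> covered: B1=F, B2=S, B4=F, B5=T, B6=T, B7=F
pool-wide coverage (12 outcomes): B1=T, B1=F, B2=S, B2=E, B3=E, B4=T, B4=F, B5=T, B5=F, B6=T, B7=T, B7=F
size 1 is not enough: best union over all size-1 subsets is 7/12
the canonical winner is {1, 2}: size 2, full 12-outcome coverage, earliest index list among size-2 covers
Answer: 2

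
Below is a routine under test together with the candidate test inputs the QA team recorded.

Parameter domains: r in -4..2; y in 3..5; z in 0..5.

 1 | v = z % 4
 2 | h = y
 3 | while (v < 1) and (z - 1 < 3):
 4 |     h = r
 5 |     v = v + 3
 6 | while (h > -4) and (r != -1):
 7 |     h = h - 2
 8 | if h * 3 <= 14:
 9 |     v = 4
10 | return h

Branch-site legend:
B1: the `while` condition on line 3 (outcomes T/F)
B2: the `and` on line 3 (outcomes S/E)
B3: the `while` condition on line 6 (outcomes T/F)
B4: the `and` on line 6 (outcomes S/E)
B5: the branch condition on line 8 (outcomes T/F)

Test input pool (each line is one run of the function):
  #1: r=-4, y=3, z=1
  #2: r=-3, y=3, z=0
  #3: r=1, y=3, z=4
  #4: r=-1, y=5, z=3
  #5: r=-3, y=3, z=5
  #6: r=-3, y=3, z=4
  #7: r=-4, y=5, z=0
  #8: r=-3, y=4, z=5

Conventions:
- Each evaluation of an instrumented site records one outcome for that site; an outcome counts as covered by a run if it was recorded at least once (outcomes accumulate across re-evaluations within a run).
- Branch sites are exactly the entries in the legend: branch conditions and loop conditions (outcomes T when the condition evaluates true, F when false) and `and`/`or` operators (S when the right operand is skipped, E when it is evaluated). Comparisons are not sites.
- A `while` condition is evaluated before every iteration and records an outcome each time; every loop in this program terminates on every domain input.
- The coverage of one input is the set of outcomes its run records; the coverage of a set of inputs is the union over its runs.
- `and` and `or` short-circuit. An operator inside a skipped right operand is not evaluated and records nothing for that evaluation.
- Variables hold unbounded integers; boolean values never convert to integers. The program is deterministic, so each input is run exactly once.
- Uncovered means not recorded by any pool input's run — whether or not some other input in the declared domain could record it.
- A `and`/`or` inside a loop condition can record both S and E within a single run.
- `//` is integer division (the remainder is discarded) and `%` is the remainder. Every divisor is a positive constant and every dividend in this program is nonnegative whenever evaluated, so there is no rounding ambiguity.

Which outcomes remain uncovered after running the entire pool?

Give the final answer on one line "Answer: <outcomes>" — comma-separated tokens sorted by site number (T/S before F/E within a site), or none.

#1 (r=-4, y=3, z=1) -> B2->S, B1->F, B4->E, B3->T, B4->E, B3->T, B4->E, B3->T, B4->E, B3->T, B4->S, B3->F, B5->T; covered: B1=F, B2=S, B3=T, B3=F, B4=S, B4=E, B5=T
#2 (r=-3, y=3, z=0) -> B2->E, B1->T, B2->S, B1->F, B4->E, B3->T, B4->S, B3->F, B5->T; covered: B1=T, B1=F, B2=S, B2=E, B3=T, B3=F, B4=S, B4=E, B5=T
#3 (r=1, y=3, z=4) -> B2->E, B1->F, B4->E, B3->T, B4->E, B3->T, B4->E, B3->T, B4->E, B3->T, B4->S, B3->F, B5->T; covered: B1=F, B2=E, B3=T, B3=F, B4=S, B4=E, B5=T
#4 (r=-1, y=5, z=3) -> B2->S, B1->F, B4->E, B3->F, B5->F; covered: B1=F, B2=S, B3=F, B4=E, B5=F
#5 (r=-3, y=3, z=5) -> B2->S, B1->F, B4->E, B3->T, B4->E, B3->T, B4->E, B3->T, B4->E, B3->T, B4->S, B3->F, B5->T; covered: B1=F, B2=S, B3=T, B3=F, B4=S, B4=E, B5=T
#6 (r=-3, y=3, z=4) -> B2->E, B1->F, B4->E, B3->T, B4->E, B3->T, B4->E, B3->T, B4->E, B3->T, B4->S, B3->F, B5->T; covered: B1=F, B2=E, B3=T, B3=F, B4=S, B4=E, B5=T
#7 (r=-4, y=5, z=0) -> B2->E, B1->T, B2->S, B1->F, B4->S, B3->F, B5->T; covered: B1=T, B1=F, B2=S, B2=E, B3=F, B4=S, B5=T
#8 (r=-3, y=4, z=5) -> B2->S, B1->F, B4->E, B3->T, B4->E, B3->T, B4->E, B3->T, B4->E, B3->T, B4->S, B3->F, B5->T; covered: B1=F, B2=S, B3=T, B3=F, B4=S, B4=E, B5=T
union over the pool: B1=T, B1=F, B2=S, B2=E, B3=T, B3=F, B4=S, B4=E, B5=T, B5=F
uncovered (0 of 10): none

Answer: none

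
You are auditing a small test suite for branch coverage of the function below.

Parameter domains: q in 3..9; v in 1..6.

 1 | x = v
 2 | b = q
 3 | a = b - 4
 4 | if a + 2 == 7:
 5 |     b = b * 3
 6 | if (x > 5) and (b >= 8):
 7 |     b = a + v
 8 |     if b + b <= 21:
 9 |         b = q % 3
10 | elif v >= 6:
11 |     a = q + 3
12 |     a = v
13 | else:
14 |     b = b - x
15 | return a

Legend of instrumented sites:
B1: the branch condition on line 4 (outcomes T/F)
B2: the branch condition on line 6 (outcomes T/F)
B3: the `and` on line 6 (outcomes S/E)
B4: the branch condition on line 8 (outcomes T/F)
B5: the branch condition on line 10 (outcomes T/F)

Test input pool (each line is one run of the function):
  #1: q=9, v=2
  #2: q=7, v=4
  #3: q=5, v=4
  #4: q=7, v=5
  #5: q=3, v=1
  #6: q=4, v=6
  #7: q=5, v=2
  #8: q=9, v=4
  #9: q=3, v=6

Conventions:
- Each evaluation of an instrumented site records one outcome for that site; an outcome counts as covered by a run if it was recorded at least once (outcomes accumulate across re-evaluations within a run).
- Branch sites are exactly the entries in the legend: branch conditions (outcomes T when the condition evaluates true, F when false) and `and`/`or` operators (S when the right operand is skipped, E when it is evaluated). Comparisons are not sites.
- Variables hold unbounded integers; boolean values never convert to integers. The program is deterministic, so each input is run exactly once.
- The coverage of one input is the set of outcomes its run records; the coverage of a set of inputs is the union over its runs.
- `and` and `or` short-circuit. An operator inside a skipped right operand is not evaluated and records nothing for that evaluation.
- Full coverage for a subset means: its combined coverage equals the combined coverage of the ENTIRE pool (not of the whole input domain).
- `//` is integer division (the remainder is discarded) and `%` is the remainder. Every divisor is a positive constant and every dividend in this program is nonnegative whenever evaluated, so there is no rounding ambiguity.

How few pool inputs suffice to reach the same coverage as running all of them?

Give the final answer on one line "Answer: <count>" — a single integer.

#1 (q=9, v=2) -> B1->T, B3->S, B2->F, B5->F; covered: B1=T, B2=F, B3=S, B5=F
#2 (q=7, v=4) -> B1->F, B3->S, B2->F, B5->F; covered: B1=F, B2=F, B3=S, B5=F
#3 (q=5, v=4) -> B1->F, B3->S, B2->F, B5->F; covered: B1=F, B2=F, B3=S, B5=F
#4 (q=7, v=5) -> B1->F, B3->S, B2->F, B5->F; covered: B1=F, B2=F, B3=S, B5=F
#5 (q=3, v=1) -> B1->F, B3->S, B2->F, B5->F; covered: B1=F, B2=F, B3=S, B5=F
#6 (q=4, v=6) -> B1->F, B3->E, B2->F, B5->T; covered: B1=F, B2=F, B3=E, B5=T
#7 (q=5, v=2) -> B1->F, B3->S, B2->F, B5->F; covered: B1=F, B2=F, B3=S, B5=F
#8 (q=9, v=4) -> B1->T, B3->S, B2->F, B5->F; covered: B1=T, B2=F, B3=S, B5=F
#9 (q=3, v=6) -> B1->F, B3->E, B2->F, B5->T; covered: B1=F, B2=F, B3=E, B5=T
pool-wide coverage (7 outcomes): B1=T, B1=F, B2=F, B3=S, B3=E, B5=T, B5=F
no size-1 subset reaches all 7 outcomes (best union: 4/7)
at size 2, {1, 6} reaches all 7 outcomes; every lexicographically earlier size-2 subset fails

Answer: 2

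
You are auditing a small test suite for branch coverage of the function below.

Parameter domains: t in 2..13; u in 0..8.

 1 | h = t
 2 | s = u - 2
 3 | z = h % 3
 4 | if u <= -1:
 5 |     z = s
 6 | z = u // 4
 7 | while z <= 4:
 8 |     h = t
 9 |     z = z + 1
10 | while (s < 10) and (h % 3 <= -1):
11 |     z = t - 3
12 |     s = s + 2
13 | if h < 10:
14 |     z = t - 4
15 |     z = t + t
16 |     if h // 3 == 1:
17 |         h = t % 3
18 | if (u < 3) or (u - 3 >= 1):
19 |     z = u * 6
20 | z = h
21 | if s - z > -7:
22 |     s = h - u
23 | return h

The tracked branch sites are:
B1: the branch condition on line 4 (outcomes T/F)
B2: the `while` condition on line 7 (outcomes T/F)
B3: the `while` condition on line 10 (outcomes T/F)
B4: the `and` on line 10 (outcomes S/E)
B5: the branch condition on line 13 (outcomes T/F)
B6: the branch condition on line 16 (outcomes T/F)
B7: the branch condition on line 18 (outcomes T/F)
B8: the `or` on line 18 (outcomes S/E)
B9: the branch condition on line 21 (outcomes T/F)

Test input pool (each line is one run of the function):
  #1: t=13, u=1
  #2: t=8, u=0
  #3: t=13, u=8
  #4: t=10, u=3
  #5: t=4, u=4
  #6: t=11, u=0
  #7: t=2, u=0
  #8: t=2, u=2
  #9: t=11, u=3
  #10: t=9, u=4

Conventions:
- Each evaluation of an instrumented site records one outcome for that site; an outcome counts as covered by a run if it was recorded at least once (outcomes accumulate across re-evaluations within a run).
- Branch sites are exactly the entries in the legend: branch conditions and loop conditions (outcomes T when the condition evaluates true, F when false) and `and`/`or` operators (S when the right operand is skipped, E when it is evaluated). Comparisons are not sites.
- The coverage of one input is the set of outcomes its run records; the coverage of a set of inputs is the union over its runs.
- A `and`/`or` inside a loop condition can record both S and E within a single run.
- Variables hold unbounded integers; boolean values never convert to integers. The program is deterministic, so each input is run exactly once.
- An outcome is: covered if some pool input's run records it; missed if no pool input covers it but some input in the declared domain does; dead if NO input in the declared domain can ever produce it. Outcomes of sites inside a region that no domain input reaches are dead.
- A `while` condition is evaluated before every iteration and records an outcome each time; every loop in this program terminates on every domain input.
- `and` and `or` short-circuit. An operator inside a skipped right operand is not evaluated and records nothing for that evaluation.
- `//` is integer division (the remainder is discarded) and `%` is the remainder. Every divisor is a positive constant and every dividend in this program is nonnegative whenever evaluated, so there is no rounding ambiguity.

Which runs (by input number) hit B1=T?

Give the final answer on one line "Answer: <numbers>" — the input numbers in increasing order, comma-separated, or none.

input #1 (t=13, u=1): does not produce B1=T
input #2 (t=8, u=0): does not produce B1=T
input #3 (t=13, u=8): does not produce B1=T
input #4 (t=10, u=3): does not produce B1=T
input #5 (t=4, u=4): does not produce B1=T
input #6 (t=11, u=0): does not produce B1=T
input #7 (t=2, u=0): does not produce B1=T
input #8 (t=2, u=2): does not produce B1=T
input #9 (t=11, u=3): does not produce B1=T
input #10 (t=9, u=4): does not produce B1=T

Answer: none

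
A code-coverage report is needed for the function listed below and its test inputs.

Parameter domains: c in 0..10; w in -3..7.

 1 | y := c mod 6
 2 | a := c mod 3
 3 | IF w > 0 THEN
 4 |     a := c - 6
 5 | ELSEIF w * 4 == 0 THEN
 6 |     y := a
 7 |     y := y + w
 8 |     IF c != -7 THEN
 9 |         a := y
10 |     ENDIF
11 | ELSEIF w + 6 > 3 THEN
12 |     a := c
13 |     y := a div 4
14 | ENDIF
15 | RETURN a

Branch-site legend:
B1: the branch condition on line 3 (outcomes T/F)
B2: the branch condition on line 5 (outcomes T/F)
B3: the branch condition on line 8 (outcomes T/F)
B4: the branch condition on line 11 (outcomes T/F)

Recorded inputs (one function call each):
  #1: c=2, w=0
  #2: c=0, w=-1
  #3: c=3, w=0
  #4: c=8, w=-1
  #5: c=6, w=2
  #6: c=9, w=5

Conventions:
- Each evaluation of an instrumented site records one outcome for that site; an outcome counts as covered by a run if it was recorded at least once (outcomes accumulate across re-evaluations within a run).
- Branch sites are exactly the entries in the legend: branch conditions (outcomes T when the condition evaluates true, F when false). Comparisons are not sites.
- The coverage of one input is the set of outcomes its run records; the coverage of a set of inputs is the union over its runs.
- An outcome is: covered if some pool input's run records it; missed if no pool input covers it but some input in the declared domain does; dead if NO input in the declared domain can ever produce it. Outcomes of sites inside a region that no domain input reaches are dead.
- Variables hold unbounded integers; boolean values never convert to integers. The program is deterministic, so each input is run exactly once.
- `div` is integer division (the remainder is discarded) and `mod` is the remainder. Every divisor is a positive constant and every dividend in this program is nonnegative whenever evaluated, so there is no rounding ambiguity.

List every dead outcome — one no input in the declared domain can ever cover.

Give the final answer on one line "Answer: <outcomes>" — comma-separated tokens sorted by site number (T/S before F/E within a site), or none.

running all 121 domain inputs and tallying outcomes:
  B3=F: zero occurrences over every domain input -> dead
  reachable outcomes have witnesses, e.g. B1=T (e.g. c=0, w=1), B1=F (e.g. c=0, w=-3), B2=T (e.g. c=0, w=0), B2=F (e.g. c=0, w=-3)

Answer: B3=F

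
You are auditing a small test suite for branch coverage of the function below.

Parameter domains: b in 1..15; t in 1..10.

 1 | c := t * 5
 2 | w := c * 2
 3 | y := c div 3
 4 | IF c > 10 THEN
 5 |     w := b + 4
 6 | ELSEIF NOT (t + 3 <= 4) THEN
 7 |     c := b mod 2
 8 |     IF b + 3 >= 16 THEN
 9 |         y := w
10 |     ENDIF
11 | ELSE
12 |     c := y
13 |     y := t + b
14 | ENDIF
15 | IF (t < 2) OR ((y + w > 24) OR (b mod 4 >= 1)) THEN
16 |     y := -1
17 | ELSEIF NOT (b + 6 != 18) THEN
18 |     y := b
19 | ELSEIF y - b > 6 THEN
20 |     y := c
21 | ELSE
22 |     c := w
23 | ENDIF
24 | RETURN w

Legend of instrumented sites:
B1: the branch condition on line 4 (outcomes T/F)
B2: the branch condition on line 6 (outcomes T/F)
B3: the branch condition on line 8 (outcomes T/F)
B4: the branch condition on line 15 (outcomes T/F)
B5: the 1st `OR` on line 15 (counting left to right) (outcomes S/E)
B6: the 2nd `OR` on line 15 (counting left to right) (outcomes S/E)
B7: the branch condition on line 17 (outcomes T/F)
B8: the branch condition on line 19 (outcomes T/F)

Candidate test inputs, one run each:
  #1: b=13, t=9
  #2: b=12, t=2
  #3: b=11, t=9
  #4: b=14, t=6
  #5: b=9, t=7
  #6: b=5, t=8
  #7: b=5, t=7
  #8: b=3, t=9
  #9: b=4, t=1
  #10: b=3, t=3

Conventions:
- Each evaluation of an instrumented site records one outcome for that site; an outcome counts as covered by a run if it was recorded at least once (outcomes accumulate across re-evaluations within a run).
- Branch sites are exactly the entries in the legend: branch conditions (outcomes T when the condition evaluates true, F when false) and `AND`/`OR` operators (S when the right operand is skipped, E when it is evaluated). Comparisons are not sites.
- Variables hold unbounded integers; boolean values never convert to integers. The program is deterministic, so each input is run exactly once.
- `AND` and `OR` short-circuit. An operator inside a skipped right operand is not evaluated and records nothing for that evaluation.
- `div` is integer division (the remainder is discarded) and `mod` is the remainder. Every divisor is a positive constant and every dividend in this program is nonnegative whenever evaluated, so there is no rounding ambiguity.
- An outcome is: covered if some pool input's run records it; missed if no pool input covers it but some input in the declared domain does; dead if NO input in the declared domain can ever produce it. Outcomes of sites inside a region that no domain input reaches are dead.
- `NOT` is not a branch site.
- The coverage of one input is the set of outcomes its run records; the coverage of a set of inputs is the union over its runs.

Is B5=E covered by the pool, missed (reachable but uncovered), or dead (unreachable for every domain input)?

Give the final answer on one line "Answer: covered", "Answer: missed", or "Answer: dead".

B5=E is recorded by pool input(s) 1, 2, 3, 4, 5, 6, 7, 8, 10 -> covered

Answer: covered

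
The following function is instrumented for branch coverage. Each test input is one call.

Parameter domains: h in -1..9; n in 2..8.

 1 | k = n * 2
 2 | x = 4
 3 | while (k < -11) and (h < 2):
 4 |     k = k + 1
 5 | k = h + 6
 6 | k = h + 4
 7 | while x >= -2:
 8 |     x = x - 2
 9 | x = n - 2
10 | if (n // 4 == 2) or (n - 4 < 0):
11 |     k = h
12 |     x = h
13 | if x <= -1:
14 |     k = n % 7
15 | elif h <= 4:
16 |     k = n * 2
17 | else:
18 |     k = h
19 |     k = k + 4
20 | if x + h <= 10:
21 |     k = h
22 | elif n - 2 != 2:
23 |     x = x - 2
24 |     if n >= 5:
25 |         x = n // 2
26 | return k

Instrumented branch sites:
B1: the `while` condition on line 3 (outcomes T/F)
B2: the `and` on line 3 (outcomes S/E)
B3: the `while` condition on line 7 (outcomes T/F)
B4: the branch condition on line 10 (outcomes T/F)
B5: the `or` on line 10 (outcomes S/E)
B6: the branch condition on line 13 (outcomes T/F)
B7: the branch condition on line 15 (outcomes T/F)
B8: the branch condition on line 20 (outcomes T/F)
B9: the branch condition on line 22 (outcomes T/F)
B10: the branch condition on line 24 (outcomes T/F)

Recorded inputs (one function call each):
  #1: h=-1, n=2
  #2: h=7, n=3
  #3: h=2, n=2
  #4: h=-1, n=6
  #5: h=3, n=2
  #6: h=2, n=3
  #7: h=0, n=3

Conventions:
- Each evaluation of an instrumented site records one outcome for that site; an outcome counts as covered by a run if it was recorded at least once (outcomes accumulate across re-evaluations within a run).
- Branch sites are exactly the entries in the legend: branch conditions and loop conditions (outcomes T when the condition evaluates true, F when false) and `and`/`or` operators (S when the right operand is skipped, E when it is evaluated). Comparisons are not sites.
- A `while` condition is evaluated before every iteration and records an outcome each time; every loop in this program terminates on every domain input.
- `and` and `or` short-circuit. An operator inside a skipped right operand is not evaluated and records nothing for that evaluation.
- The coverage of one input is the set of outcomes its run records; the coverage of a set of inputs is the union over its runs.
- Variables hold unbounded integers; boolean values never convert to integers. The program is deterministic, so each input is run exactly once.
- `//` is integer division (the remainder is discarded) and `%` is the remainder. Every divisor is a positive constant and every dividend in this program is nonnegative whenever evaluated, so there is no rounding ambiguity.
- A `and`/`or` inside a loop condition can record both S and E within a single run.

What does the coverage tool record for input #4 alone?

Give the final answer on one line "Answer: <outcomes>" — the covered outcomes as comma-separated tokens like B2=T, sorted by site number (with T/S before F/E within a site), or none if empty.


Tracing the run of input #4 (h=-1, n=6):
  B2->S, B1->F, B3->T, B3->T, B3->T, B3->T, B3->F, B5->E, B4->F, B6->F
  B7->T, B8->T
deduplicating events, the covered set is: B1=F, B2=S, B3=T, B3=F, B4=F, B5=E, B6=F, B7=T, B8=T
Answer: B1=F, B2=S, B3=T, B3=F, B4=F, B5=E, B6=F, B7=T, B8=T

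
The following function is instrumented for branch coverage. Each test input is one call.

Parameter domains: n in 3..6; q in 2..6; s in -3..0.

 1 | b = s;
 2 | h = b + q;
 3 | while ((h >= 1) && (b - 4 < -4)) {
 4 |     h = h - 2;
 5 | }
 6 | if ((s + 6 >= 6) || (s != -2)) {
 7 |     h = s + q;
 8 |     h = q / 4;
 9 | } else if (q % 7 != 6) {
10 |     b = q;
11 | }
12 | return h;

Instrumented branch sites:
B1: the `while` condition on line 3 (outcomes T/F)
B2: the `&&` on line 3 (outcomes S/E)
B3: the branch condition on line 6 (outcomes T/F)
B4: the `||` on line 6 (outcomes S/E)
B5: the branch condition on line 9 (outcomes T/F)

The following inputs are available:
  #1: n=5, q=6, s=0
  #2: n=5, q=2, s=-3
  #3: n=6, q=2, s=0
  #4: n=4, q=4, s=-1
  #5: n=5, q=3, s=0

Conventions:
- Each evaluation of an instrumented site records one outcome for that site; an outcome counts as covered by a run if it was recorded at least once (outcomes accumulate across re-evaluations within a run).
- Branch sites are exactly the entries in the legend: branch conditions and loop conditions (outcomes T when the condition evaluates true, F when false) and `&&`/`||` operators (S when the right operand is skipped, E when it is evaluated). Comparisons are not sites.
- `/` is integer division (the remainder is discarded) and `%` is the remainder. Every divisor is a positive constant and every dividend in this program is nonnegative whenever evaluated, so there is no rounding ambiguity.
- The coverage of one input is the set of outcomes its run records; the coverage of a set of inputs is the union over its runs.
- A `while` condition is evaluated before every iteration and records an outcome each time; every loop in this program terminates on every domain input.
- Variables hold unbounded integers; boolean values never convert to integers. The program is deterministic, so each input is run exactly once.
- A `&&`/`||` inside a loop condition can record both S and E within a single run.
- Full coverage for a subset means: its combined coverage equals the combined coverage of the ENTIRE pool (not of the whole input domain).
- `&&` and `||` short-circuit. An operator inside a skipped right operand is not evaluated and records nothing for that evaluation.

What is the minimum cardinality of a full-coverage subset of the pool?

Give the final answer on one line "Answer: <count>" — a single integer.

test 1 (n=5, q=6, s=0) fires B2->E, B1->F, B4->S, B3->T; hits B1=F, B2=E, B3=T, B4=S
test 2 (n=5, q=2, s=-3) fires B2->S, B1->F, B4->E, B3->T; hits B1=F, B2=S, B3=T, B4=E
test 3 (n=6, q=2, s=0) fires B2->E, B1->F, B4->S, B3->T; hits B1=F, B2=E, B3=T, B4=S
test 4 (n=4, q=4, s=-1) fires B2->E, B1->T, B2->E, B1->T, B2->S, B1->F, B4->E, B3->T; hits B1=T, B1=F, B2=S, B2=E, B3=T, B4=E
test 5 (n=5, q=3, s=0) fires B2->E, B1->F, B4->S, B3->T; hits B1=F, B2=E, B3=T, B4=S
the full pool covers 7 outcomes: B1=T, B1=F, B2=S, B2=E, B3=T, B4=S, B4=E
no size-1 subset reaches all 7 outcomes (best union: 6/7)
the canonical winner is {1, 4}: size 2, full 7-outcome coverage, earliest index list among size-2 covers

Answer: 2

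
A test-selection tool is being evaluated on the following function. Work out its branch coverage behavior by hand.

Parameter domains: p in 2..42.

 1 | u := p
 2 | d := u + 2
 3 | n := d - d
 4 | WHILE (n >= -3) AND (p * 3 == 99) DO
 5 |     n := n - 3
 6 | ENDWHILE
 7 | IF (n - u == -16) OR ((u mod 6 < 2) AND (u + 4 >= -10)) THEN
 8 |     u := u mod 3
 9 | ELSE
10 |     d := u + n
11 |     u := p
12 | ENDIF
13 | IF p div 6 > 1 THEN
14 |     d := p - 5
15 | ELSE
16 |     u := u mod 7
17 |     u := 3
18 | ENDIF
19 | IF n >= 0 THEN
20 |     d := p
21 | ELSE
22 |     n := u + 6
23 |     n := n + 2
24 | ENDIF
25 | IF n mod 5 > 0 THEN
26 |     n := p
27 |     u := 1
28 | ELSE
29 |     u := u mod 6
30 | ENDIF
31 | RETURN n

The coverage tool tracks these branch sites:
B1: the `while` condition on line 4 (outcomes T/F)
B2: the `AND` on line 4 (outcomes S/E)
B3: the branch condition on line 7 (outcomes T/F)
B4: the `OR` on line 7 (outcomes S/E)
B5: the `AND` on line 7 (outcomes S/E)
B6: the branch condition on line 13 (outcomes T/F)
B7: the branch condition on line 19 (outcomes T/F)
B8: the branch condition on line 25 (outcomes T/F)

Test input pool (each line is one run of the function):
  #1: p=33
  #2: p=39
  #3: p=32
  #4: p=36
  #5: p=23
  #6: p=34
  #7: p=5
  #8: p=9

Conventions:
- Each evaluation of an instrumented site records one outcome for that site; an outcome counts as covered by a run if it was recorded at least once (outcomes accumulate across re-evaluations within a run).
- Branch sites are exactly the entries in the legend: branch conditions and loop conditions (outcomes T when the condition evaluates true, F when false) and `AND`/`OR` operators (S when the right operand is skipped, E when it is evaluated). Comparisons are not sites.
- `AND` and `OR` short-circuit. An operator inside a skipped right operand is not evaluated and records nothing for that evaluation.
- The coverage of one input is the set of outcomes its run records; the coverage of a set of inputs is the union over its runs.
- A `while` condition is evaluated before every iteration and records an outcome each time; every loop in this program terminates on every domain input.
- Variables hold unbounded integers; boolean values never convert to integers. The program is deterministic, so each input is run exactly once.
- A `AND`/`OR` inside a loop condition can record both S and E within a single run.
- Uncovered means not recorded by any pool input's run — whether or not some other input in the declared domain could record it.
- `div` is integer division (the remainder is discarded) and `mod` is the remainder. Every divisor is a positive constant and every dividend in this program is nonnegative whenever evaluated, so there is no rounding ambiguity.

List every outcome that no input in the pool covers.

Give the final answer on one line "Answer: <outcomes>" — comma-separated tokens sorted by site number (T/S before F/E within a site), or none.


run #1 (p=33) records B1=T, B1=F, B2=S, B2=E, B3=F, B4=E, B5=S, B6=T, B7=F, B8=T
run #2 (p=39) records B1=F, B2=E, B3=F, B4=E, B5=S, B6=T, B7=T, B8=F
run #3 (p=32) records B1=F, B2=E, B3=F, B4=E, B5=S, B6=T, B7=T, B8=F
run #4 (p=36) records B1=F, B2=E, B3=T, B4=E, B5=E, B6=T, B7=T, B8=F
run #5 (p=23) records B1=F, B2=E, B3=F, B4=E, B5=S, B6=T, B7=T, B8=F
run #6 (p=34) records B1=F, B2=E, B3=F, B4=E, B5=S, B6=T, B7=T, B8=F
run #7 (p=5) records B1=F, B2=E, B3=F, B4=E, B5=S, B6=F, B7=T, B8=F
run #8 (p=9) records B1=F, B2=E, B3=F, B4=E, B5=S, B6=F, B7=T, B8=F
union over the pool: B1=T, B1=F, B2=S, B2=E, B3=T, B3=F, B4=E, B5=S, B5=E, B6=T, B6=F, B7=T, B7=F, B8=T, B8=F
uncovered (1 of 16): B4=S
Answer: B4=S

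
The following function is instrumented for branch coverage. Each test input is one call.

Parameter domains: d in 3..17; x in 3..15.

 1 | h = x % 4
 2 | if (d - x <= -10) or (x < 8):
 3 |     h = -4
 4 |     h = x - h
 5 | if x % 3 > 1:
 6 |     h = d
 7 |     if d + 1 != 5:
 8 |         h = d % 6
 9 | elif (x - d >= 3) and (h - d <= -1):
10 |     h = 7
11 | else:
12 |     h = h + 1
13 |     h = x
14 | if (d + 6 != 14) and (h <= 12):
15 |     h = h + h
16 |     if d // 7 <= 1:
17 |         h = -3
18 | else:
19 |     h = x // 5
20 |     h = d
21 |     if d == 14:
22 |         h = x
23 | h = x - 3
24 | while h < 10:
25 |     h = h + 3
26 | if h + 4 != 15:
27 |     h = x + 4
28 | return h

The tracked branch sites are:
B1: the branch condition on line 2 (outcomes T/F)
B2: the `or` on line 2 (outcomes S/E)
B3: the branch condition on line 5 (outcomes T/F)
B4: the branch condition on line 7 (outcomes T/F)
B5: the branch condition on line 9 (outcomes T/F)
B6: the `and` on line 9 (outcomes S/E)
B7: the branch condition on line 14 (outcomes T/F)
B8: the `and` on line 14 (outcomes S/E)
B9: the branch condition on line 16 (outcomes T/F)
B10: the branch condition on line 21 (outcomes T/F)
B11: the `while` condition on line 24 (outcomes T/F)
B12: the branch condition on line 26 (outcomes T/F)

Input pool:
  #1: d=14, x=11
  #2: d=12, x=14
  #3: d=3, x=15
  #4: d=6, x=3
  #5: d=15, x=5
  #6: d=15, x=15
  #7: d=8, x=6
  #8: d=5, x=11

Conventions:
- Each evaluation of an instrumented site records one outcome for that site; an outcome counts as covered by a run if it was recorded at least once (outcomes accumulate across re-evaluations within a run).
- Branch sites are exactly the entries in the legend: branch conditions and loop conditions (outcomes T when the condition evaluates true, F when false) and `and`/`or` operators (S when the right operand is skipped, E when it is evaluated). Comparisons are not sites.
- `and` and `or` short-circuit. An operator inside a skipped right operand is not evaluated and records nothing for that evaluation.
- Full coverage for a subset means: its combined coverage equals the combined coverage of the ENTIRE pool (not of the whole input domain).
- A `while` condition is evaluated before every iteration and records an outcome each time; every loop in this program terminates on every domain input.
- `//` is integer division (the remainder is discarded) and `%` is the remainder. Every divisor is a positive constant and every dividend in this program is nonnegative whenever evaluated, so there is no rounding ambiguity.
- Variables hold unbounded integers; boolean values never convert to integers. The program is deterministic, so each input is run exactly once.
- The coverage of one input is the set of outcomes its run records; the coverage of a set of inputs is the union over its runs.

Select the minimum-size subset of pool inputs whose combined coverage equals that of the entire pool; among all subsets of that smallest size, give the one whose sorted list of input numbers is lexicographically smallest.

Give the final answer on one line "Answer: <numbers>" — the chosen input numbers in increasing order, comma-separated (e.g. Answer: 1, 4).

run #1 (d=14, x=11) runs B2->E, B1->F, B3->T, B4->T, B8->E, B7->T, B9->F, B11->T, B11->F, B12->F; records B1=F, B2=E, B3=T, B4=T, B7=T, B8=E, B9=F, B11=T, B11=F, B12=F
run #2 (d=12, x=14) runs B2->E, B1->F, B3->T, B4->T, B8->E, B7->T, B9->T, B11->F, B12->F; records B1=F, B2=E, B3=T, B4=T, B7=T, B8=E, B9=T, B11=F, B12=F
run #3 (d=3, x=15) runs B2->S, B1->T, B3->F, B6->E, B5->F, B8->E, B7->F, B10->F, B11->F, B12->T; records B1=T, B2=S, B3=F, B5=F, B6=E, B7=F, B8=E, B10=F, B11=F, B12=T
run #4 (d=6, x=3) runs B2->E, B1->T, B3->F, B6->S, B5->F, B8->E, B7->T, B9->T, B11->T, B11->T, B11->T, B11->T, B11->F, B12->T; records B1=T, B2=E, B3=F, B5=F, B6=S, B7=T, B8=E, B9=T, B11=T, B11=F, B12=T
run #5 (d=15, x=5) runs B2->E, B1->T, B3->T, B4->T, B8->E, B7->T, B9->F, B11->T, B11->T, B11->T, B11->F, B12->F; records B1=T, B2=E, B3=T, B4=T, B7=T, B8=E, B9=F, B11=T, B11=F, B12=F
run #6 (d=15, x=15) runs B2->E, B1->F, B3->F, B6->S, B5->F, B8->E, B7->F, B10->F, B11->F, B12->T; records B1=F, B2=E, B3=F, B5=F, B6=S, B7=F, B8=E, B10=F, B11=F, B12=T
run #7 (d=8, x=6) runs B2->E, B1->T, B3->F, B6->S, B5->F, B8->S, B7->F, B10->F, B11->T, B11->T, B11->T, B11->F, B12->T; records B1=T, B2=E, B3=F, B5=F, B6=S, B7=F, B8=S, B10=F, B11=T, B11=F, B12=T
run #8 (d=5, x=11) runs B2->E, B1->F, B3->T, B4->T, B8->E, B7->T, B9->T, B11->T, B11->F, B12->F; records B1=F, B2=E, B3=T, B4=T, B7=T, B8=E, B9=T, B11=T, B11=F, B12=F
the full pool covers 21 outcomes: B1=T, B1=F, B2=S, B2=E, B3=T, B3=F, B4=T, B5=F, B6=S, B6=E, B7=T, B7=F, B8=S, B8=E, B9=T, B9=F, B10=F, B11=T, B11=F, B12=T, B12=F
checked all size-1 subsets: none covers 21 outcomes (max 11/21)
checked all size-2 subsets: none covers 21 outcomes (max 18/21)
checked all size-3 subsets: none covers 21 outcomes (max 20/21)
size 4: inputs {1, 2, 3, 7} cover all 21 outcomes, and no lexicographically smaller subset of this size does

Answer: 1, 2, 3, 7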